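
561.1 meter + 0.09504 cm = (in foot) 1841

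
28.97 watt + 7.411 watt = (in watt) 36.38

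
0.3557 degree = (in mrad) 6.208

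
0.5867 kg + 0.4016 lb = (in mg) 7.689e+05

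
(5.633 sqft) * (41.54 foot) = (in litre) 6626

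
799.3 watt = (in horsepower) 1.072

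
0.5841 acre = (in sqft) 2.544e+04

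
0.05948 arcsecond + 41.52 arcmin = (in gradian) 0.7689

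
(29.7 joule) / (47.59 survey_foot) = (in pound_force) 0.4603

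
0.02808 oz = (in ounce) 0.02808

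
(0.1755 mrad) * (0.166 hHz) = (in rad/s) 0.002913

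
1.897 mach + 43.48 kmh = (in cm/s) 6.58e+04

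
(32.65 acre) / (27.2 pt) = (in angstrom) 1.377e+17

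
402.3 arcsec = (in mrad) 1.95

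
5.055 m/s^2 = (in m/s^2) 5.055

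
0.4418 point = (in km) 1.559e-07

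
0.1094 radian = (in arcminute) 376.1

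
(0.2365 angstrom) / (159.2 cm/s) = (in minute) 2.476e-13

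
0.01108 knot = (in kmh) 0.02052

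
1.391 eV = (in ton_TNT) 5.327e-29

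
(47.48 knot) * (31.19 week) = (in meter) 4.608e+08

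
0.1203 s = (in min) 0.002005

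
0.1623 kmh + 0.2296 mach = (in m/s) 78.22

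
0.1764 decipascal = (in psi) 2.558e-06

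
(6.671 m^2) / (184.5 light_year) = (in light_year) 4.04e-34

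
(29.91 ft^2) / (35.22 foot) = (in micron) 2.588e+05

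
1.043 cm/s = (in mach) 3.063e-05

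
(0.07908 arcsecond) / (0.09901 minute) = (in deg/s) 3.698e-06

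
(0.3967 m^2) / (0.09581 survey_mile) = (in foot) 0.008441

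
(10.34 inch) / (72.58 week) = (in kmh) 2.154e-08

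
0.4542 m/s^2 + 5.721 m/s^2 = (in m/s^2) 6.175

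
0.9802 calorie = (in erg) 4.101e+07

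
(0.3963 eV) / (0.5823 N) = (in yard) 1.192e-19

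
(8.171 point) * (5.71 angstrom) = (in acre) 4.067e-16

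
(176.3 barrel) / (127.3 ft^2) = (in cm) 237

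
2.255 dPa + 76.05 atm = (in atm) 76.05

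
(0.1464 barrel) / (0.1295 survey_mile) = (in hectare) 1.117e-08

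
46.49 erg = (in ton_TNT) 1.111e-15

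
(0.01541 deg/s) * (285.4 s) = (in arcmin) 263.9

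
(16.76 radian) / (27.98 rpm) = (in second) 5.72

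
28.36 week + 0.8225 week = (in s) 1.765e+07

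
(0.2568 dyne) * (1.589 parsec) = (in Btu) 1.193e+08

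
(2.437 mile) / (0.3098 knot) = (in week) 0.04069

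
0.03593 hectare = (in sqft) 3867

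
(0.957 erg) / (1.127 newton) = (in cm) 8.492e-06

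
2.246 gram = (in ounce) 0.07923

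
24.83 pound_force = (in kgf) 11.26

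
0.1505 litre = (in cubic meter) 0.0001505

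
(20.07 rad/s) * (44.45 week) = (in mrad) 5.395e+11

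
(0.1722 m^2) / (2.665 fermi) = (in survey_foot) 2.12e+14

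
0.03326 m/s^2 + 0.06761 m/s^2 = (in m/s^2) 0.1009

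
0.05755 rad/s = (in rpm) 0.5496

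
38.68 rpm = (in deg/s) 232.1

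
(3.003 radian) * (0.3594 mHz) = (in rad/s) 0.001079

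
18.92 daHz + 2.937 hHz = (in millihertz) 4.829e+05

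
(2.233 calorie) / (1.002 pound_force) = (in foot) 6.877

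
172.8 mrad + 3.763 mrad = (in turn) 0.0281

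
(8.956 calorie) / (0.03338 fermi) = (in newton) 1.123e+18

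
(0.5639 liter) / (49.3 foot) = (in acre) 9.273e-09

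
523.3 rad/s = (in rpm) 4997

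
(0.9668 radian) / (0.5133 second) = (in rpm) 17.99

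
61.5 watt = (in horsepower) 0.08247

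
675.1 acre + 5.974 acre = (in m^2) 2.756e+06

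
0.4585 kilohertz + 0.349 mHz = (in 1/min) 2.751e+04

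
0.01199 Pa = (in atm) 1.183e-07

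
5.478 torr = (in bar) 0.007303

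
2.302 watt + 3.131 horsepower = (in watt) 2337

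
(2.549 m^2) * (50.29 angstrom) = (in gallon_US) 3.386e-06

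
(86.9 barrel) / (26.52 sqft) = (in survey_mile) 0.003484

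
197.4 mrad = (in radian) 0.1974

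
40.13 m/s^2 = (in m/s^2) 40.13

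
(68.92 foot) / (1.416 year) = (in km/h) 1.694e-06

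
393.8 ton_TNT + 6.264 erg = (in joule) 1.648e+12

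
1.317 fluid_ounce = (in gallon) 0.01029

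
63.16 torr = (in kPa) 8.421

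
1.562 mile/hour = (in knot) 1.357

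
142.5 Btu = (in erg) 1.503e+12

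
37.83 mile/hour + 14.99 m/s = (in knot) 62.01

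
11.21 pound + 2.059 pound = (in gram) 6019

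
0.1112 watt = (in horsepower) 0.0001491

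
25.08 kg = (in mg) 2.508e+07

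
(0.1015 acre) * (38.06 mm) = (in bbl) 98.33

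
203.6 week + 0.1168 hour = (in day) 1425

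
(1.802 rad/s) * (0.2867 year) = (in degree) 9.335e+08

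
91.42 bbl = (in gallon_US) 3840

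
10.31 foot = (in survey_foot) 10.31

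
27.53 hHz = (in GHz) 2.753e-06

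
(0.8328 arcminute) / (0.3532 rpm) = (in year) 2.077e-10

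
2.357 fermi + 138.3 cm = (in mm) 1383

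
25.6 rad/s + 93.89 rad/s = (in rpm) 1141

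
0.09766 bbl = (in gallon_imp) 3.415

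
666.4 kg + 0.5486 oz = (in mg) 6.664e+08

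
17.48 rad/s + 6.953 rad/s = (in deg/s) 1400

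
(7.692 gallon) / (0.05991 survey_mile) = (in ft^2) 0.003251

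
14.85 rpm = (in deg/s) 89.1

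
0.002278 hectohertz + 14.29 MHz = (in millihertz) 1.429e+10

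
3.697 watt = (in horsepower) 0.004958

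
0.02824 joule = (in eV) 1.763e+17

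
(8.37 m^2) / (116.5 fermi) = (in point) 2.037e+17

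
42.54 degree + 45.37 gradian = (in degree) 83.37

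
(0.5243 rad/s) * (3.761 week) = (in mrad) 1.193e+09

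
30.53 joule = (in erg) 3.053e+08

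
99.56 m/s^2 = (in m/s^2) 99.56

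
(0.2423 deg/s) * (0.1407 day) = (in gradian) 3273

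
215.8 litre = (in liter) 215.8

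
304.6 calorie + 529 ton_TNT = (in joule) 2.213e+12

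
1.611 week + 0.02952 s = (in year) 0.0309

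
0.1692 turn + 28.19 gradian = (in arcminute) 5177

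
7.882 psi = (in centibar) 54.34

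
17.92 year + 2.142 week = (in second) 5.664e+08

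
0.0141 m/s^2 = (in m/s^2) 0.0141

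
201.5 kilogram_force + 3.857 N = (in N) 1980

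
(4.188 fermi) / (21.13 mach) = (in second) 5.821e-19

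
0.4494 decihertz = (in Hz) 0.04494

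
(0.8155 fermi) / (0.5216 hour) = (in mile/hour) 9.715e-19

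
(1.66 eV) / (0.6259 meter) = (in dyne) 4.249e-14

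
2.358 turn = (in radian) 14.82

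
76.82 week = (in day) 537.7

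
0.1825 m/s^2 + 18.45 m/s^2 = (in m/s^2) 18.63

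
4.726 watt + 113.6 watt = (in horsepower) 0.1587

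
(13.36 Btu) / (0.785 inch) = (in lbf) 1.589e+05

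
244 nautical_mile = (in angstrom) 4.519e+15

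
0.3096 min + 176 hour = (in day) 7.334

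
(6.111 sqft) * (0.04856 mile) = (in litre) 4.437e+04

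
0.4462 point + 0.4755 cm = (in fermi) 4.912e+12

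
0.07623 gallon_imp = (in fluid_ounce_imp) 12.2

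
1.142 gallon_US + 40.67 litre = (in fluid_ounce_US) 1521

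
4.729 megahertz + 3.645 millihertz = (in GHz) 0.004729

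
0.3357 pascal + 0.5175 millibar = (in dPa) 520.9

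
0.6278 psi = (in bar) 0.04329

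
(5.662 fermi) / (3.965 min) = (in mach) 6.99e-20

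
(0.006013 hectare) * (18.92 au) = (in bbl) 1.07e+15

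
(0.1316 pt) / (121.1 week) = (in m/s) 6.339e-13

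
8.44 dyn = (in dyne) 8.44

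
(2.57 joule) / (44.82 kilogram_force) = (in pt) 16.57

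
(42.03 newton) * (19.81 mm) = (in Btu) 0.0007892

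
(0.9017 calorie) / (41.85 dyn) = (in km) 9.015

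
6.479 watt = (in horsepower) 0.008688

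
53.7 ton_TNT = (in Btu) 2.13e+08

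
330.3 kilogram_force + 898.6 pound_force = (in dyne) 7.236e+08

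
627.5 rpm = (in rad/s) 65.71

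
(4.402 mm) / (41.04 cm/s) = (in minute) 0.0001788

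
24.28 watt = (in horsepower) 0.03256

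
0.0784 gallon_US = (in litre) 0.2968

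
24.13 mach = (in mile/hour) 1.838e+04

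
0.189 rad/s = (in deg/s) 10.83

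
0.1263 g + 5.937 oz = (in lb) 0.3713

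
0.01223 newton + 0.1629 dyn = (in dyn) 1223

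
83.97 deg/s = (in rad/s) 1.466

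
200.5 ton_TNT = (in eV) 5.236e+30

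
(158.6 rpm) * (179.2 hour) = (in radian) 1.071e+07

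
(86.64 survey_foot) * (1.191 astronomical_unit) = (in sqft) 5.065e+13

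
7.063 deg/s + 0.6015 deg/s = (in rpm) 1.277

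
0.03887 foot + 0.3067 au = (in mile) 2.851e+07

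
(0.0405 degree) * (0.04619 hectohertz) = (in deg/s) 0.1871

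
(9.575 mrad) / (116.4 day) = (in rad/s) 9.521e-10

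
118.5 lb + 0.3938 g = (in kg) 53.75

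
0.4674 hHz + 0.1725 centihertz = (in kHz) 0.04674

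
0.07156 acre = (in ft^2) 3117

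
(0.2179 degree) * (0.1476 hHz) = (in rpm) 0.536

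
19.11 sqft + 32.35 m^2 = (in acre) 0.008433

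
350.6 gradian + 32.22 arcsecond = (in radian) 5.507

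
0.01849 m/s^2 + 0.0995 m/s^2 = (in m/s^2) 0.118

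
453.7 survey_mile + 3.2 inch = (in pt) 2.07e+09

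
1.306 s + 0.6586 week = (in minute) 6639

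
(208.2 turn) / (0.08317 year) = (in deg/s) 0.02858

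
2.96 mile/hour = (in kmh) 4.764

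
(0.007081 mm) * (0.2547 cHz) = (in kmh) 6.493e-08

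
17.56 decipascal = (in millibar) 0.01756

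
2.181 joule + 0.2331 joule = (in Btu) 0.002288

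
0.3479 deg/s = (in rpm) 0.05798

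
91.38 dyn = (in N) 0.0009138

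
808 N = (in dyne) 8.08e+07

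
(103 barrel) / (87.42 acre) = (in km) 4.629e-08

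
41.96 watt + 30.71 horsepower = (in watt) 2.294e+04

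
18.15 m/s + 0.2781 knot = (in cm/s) 1829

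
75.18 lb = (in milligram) 3.41e+07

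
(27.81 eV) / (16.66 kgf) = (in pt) 7.731e-17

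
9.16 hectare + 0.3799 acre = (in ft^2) 1.003e+06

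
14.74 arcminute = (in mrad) 4.288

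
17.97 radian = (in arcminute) 6.178e+04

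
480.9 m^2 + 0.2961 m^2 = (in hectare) 0.04812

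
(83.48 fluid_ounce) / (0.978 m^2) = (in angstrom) 2.524e+07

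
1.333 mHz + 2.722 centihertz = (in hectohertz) 0.0002855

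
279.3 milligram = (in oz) 0.009852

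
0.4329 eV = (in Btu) 6.574e-23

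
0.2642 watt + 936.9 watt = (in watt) 937.2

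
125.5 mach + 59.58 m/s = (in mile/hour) 9.572e+04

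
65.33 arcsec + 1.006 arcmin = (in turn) 9.698e-05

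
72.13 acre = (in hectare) 29.19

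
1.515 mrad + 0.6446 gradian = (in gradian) 0.741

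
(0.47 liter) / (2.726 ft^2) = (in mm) 1.856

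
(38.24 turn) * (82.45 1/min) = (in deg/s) 1.892e+04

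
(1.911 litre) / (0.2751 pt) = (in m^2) 19.69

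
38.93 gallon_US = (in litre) 147.4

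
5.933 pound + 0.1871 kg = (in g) 2878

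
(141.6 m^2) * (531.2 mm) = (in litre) 7.522e+04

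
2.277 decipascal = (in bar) 2.277e-06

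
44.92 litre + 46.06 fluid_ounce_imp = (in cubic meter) 0.04623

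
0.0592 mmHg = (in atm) 7.789e-05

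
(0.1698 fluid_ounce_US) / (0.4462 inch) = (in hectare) 4.431e-08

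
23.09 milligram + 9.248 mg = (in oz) 0.001141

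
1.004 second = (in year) 3.184e-08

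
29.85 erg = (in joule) 2.985e-06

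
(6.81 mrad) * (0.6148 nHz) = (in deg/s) 2.399e-10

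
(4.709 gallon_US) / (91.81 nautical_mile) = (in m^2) 1.048e-07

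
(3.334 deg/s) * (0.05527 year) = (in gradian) 6.457e+06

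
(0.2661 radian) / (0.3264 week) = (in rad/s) 1.348e-06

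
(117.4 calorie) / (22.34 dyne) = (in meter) 2.199e+06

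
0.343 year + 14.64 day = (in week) 19.98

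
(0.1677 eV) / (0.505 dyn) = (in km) 5.32e-18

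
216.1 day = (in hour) 5186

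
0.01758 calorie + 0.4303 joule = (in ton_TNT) 1.204e-10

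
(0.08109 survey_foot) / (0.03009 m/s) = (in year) 2.605e-08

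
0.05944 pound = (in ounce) 0.951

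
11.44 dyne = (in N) 0.0001144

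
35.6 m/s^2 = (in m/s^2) 35.6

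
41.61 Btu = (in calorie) 1.049e+04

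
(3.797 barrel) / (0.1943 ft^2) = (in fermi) 3.344e+16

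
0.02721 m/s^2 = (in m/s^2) 0.02721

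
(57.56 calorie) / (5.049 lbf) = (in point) 3.04e+04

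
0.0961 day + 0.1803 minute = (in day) 0.09623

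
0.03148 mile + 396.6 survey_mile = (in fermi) 6.383e+20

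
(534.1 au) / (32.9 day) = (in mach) 8.255e+04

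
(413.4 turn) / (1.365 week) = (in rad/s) 0.003146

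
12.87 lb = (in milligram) 5.838e+06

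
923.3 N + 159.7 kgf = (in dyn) 2.489e+08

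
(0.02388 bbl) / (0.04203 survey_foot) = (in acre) 7.323e-05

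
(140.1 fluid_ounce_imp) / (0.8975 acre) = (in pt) 0.003107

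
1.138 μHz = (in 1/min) 6.828e-05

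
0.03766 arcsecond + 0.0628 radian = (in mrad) 62.8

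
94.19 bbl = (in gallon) 3956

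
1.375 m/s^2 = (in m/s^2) 1.375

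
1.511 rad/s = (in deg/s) 86.57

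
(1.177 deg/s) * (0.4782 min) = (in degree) 33.77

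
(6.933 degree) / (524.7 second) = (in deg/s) 0.01321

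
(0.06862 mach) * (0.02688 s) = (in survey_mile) 0.0003903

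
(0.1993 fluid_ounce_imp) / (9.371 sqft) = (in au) 4.348e-17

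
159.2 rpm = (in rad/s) 16.67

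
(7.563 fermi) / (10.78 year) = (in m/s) 2.225e-23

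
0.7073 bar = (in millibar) 707.3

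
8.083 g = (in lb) 0.01782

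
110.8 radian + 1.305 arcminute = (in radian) 110.8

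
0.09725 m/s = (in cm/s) 9.725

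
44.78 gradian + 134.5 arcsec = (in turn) 0.1121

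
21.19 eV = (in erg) 3.395e-11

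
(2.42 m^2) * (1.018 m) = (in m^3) 2.464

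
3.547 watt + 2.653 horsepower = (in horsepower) 2.658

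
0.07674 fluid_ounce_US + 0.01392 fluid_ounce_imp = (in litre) 0.002665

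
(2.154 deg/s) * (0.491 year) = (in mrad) 5.821e+08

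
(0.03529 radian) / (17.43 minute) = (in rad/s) 3.374e-05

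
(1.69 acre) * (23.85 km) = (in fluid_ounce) 5.516e+12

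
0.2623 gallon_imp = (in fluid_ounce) 40.32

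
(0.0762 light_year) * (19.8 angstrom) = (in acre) 352.7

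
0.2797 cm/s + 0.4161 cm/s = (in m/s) 0.006958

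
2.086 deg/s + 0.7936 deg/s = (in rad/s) 0.05026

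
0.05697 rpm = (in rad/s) 0.005966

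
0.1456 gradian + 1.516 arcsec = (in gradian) 0.1461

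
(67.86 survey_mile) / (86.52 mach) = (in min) 0.06178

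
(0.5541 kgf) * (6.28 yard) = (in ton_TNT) 7.458e-09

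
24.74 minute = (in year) 4.707e-05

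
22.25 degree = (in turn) 0.06181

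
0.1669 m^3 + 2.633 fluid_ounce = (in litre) 167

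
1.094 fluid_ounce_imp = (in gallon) 0.008211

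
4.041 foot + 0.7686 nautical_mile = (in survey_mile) 0.8853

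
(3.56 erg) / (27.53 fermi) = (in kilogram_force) 1.319e+06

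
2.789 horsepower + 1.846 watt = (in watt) 2082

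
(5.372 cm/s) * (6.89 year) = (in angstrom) 1.167e+17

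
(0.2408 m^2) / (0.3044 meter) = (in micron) 7.911e+05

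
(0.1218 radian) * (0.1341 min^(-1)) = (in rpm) 0.0026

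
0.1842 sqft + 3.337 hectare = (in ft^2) 3.592e+05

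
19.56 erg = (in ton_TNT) 4.675e-16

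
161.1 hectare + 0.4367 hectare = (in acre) 399.2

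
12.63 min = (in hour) 0.2105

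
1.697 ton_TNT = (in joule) 7.1e+09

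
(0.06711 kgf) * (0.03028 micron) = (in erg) 0.1993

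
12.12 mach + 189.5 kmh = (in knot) 8124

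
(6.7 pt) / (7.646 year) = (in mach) 2.879e-14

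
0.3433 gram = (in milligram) 343.3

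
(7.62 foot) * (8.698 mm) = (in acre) 4.992e-06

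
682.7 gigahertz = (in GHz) 682.7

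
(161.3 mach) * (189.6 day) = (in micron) 8.997e+17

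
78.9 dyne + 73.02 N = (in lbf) 16.42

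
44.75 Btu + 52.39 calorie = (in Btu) 44.96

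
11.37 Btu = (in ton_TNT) 2.867e-06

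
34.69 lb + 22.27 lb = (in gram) 2.584e+04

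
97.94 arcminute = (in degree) 1.632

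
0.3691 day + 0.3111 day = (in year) 0.001864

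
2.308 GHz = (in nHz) 2.308e+18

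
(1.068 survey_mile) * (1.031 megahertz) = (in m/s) 1.772e+09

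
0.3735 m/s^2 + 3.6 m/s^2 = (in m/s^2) 3.974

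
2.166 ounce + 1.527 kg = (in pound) 3.502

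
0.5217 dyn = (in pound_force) 1.173e-06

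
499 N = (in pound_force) 112.2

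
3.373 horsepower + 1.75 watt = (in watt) 2517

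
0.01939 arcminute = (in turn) 8.977e-07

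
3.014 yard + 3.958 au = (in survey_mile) 3.679e+08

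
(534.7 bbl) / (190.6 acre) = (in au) 7.367e-16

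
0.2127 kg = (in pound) 0.4689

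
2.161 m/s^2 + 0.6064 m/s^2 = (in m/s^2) 2.767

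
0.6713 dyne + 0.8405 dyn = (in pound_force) 3.399e-06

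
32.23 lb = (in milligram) 1.462e+07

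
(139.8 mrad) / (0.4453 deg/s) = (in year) 5.704e-07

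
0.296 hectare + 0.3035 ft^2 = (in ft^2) 3.186e+04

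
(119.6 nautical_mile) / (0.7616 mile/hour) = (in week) 1.076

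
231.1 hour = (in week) 1.376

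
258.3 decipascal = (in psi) 0.003746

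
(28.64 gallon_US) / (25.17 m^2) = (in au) 2.879e-14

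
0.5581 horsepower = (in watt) 416.2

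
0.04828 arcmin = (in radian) 1.404e-05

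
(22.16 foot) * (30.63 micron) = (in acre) 5.112e-08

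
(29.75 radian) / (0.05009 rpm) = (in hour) 1.575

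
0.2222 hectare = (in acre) 0.5491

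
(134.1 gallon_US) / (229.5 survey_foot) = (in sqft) 0.07811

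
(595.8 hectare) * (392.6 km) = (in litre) 2.339e+15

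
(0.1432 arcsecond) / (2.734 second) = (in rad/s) 2.539e-07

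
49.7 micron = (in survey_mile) 3.088e-08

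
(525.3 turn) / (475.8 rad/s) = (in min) 0.1156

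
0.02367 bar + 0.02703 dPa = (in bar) 0.02367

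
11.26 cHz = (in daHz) 0.01126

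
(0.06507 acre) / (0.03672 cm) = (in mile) 445.6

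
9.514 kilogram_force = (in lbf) 20.97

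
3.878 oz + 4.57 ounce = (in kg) 0.2395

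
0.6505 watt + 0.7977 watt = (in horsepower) 0.001942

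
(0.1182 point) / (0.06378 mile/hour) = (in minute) 2.437e-05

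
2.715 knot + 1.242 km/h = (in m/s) 1.742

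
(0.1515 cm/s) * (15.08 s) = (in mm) 22.85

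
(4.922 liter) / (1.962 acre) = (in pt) 0.001757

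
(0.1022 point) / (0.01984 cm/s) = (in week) 3.005e-07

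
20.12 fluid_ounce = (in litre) 0.595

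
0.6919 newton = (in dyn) 6.919e+04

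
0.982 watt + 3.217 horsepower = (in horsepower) 3.218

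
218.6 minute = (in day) 0.1518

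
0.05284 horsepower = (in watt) 39.4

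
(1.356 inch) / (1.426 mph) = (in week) 8.933e-08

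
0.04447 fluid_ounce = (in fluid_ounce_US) 0.04447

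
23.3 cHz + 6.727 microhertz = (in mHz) 233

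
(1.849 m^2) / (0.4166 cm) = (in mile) 0.2758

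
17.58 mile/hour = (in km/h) 28.29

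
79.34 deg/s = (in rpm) 13.22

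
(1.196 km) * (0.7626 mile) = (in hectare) 146.8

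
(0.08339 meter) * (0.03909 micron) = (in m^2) 3.26e-09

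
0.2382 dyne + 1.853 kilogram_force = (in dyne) 1.817e+06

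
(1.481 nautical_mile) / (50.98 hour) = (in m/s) 0.01494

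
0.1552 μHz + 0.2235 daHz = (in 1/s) 2.235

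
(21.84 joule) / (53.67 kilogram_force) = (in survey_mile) 2.578e-05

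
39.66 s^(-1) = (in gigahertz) 3.966e-08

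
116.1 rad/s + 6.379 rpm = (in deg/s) 6690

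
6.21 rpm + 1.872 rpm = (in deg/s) 48.49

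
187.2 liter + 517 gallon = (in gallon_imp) 471.7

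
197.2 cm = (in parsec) 6.391e-17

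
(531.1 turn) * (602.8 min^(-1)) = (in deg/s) 1.921e+06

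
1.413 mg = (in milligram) 1.413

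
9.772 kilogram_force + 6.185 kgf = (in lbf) 35.18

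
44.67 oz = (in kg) 1.266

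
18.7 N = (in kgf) 1.907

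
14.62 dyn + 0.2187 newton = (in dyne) 2.188e+04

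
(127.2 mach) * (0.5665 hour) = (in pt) 2.504e+11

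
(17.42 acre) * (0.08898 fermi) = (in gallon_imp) 1.38e-09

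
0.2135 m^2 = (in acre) 5.276e-05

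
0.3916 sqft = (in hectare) 3.638e-06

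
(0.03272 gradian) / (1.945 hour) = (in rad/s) 7.34e-08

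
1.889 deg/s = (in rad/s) 0.03297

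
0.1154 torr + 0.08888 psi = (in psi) 0.09111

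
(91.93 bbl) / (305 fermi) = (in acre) 1.184e+10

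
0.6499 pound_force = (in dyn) 2.891e+05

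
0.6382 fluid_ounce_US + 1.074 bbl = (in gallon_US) 45.11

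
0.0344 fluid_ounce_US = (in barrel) 6.399e-06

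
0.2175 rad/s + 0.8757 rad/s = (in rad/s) 1.093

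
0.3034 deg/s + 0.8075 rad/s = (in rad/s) 0.8128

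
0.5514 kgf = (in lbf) 1.216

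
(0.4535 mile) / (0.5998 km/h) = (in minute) 73.01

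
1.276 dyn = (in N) 1.276e-05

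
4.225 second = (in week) 6.986e-06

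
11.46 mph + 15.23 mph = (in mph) 26.69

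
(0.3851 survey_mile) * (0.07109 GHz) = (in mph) 9.856e+10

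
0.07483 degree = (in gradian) 0.08314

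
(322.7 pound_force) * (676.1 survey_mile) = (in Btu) 1.48e+06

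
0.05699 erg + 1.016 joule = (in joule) 1.016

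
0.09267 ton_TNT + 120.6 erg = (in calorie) 9.267e+07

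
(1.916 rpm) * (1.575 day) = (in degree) 1.564e+06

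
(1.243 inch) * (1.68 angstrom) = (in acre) 1.311e-15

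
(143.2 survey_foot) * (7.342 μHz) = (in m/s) 0.0003205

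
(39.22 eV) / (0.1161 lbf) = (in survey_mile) 7.56e-21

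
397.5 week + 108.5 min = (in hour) 6.678e+04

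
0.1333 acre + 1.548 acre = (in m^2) 6804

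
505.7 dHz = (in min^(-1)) 3034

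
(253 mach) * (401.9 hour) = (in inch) 4.907e+12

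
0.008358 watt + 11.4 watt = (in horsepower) 0.0153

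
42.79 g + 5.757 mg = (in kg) 0.0428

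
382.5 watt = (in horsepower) 0.5129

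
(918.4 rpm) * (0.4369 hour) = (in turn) 2.407e+04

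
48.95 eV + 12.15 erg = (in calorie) 2.904e-07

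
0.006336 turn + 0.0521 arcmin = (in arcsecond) 8215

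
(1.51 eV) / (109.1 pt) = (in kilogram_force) 6.41e-19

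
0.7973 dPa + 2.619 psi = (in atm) 0.1782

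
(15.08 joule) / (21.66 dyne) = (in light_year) 7.359e-12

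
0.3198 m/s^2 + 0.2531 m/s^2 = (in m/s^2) 0.5729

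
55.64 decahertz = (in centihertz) 5.564e+04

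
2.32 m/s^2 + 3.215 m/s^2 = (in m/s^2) 5.535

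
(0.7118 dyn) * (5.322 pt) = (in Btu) 1.267e-11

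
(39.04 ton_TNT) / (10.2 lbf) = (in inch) 1.417e+11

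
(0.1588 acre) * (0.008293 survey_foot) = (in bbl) 10.22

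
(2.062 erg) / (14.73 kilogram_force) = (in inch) 5.62e-08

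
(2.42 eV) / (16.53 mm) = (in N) 2.346e-17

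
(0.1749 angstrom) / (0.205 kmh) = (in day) 3.555e-15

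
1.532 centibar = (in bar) 0.01532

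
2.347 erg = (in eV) 1.465e+12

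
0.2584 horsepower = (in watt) 192.7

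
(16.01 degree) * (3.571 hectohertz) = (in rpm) 952.9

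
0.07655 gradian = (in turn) 0.0001914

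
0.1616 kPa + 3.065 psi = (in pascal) 2.129e+04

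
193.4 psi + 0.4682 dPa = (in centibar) 1333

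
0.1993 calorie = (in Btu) 0.0007904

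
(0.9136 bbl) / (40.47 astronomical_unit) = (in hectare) 2.399e-18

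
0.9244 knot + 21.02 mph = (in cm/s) 987.2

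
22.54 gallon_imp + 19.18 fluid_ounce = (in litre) 103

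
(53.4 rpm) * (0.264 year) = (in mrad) 4.656e+10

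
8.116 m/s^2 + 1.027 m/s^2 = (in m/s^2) 9.143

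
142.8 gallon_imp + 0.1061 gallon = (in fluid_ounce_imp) 2.286e+04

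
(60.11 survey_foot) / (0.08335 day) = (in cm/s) 0.2544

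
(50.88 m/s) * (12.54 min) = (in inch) 1.507e+06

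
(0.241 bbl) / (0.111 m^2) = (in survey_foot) 1.133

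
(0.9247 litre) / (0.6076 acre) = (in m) 3.761e-07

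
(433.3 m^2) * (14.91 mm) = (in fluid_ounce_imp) 2.274e+05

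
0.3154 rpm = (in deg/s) 1.892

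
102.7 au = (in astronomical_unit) 102.7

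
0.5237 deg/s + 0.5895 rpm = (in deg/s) 4.061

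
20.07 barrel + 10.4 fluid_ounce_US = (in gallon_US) 843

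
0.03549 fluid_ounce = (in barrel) 6.602e-06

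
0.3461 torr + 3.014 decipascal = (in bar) 0.0004644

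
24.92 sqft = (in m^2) 2.315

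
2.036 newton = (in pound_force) 0.4577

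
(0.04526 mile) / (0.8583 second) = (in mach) 0.2492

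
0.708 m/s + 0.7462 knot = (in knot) 2.122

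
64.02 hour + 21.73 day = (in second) 2.108e+06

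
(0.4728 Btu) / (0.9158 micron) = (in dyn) 5.447e+13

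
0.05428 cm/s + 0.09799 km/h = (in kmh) 0.09994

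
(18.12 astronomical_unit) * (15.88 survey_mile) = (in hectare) 6.928e+12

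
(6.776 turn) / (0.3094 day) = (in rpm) 0.01521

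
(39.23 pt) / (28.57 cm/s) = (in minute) 0.0008073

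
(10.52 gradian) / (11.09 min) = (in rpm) 0.002372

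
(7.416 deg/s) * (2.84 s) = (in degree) 21.06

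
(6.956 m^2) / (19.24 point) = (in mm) 1.025e+06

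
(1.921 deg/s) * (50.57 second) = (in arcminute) 5829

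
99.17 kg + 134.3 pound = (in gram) 1.601e+05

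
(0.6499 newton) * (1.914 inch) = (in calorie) 0.007551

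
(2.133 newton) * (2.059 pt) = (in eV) 9.67e+15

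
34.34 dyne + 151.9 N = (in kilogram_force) 15.49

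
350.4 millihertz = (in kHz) 0.0003504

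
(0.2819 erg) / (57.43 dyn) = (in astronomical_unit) 3.281e-16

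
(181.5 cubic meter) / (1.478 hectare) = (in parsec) 3.98e-19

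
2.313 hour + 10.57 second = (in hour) 2.316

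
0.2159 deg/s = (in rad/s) 0.003768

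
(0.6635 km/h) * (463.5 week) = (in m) 5.167e+07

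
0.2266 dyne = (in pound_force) 5.094e-07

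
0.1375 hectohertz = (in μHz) 1.375e+07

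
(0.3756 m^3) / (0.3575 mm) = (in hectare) 0.1051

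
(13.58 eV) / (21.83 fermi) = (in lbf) 2.241e-05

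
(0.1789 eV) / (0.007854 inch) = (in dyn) 1.437e-11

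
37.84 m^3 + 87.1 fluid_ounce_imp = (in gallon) 9997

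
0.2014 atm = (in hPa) 204.1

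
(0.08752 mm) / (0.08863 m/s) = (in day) 1.143e-08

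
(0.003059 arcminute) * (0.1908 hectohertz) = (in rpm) 0.0001621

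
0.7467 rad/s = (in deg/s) 42.78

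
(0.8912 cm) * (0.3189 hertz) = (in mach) 8.347e-06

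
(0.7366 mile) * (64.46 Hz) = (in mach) 224.4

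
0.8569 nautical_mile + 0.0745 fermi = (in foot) 5207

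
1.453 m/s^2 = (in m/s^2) 1.453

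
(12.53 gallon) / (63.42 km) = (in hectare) 7.479e-11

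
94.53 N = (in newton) 94.53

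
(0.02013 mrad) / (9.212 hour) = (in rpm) 5.796e-09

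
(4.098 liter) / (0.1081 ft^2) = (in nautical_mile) 0.0002203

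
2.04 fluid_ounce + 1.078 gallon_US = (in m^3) 0.004141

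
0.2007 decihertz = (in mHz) 20.07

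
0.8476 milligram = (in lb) 1.869e-06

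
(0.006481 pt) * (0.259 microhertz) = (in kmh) 2.132e-12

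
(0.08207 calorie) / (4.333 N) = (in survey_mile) 4.924e-05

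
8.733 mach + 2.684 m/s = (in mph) 6658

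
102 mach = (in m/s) 3.473e+04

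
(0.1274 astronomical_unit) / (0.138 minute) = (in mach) 6.76e+06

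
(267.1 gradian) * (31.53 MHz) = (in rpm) 1.263e+09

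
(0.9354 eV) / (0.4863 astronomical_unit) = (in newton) 2.06e-30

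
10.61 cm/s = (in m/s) 0.1061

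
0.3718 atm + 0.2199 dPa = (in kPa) 37.67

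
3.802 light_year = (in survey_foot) 1.18e+17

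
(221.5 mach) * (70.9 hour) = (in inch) 7.579e+11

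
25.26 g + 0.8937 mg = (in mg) 2.526e+04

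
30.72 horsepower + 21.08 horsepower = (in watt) 3.863e+04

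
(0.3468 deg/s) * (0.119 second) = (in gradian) 0.04585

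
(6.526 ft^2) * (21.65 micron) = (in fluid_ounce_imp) 0.462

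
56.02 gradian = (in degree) 50.42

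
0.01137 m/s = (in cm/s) 1.137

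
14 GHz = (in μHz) 1.4e+16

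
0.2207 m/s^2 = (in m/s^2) 0.2207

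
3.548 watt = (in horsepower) 0.004758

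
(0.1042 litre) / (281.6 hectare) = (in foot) 1.214e-10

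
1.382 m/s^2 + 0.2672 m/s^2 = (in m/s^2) 1.649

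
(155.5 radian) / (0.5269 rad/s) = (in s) 295.1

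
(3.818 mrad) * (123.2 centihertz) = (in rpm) 0.04492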